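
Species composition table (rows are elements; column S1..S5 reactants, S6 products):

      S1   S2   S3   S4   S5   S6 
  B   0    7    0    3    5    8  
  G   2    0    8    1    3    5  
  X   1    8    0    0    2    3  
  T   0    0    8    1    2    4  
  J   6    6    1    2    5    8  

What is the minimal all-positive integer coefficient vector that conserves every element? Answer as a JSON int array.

Coefficients: [1, 1, 1, 6, 3, 5]

B: 1·0+1·7+1·0+6·3+3·5 = 40 | 5·8 = 40
G: 1·2+1·0+1·8+6·1+3·3 = 25 | 5·5 = 25
X: 1·1+1·8+1·0+6·0+3·2 = 15 | 5·3 = 15
T: 1·0+1·0+1·8+6·1+3·2 = 20 | 5·4 = 20
J: 1·6+1·6+1·1+6·2+3·5 = 40 | 5·8 = 40
gcd(1,1,1,6,3,5) = 1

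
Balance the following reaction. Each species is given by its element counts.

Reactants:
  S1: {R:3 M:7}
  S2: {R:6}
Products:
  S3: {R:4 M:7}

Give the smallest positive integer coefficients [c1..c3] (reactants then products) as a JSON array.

Coefficients: [6, 1, 6]

R: 6·3+1·6 = 24 | 6·4 = 24
M: 6·7+1·0 = 42 | 6·7 = 42
gcd(6,1,6) = 1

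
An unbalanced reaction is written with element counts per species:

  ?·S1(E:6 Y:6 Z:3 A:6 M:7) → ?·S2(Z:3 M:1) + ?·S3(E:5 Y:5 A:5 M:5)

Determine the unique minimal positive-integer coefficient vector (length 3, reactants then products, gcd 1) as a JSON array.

E: 5·6 = 30 | 5·0+6·5 = 30
Y: 5·6 = 30 | 5·0+6·5 = 30
Z: 5·3 = 15 | 5·3+6·0 = 15
A: 5·6 = 30 | 5·0+6·5 = 30
M: 5·7 = 35 | 5·1+6·5 = 35
gcd(5,5,6) = 1

Coefficients: [5, 5, 6]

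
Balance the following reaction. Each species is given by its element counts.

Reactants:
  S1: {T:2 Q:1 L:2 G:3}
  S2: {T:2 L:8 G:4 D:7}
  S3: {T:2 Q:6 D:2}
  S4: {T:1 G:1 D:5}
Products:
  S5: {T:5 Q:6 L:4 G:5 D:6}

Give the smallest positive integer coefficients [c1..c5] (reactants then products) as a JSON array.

T: 6·2+1·2+4·2+3·1 = 25 | 5·5 = 25
Q: 6·1+1·0+4·6+3·0 = 30 | 5·6 = 30
L: 6·2+1·8+4·0+3·0 = 20 | 5·4 = 20
G: 6·3+1·4+4·0+3·1 = 25 | 5·5 = 25
D: 6·0+1·7+4·2+3·5 = 30 | 5·6 = 30
gcd(6,1,4,3,5) = 1

Coefficients: [6, 1, 4, 3, 5]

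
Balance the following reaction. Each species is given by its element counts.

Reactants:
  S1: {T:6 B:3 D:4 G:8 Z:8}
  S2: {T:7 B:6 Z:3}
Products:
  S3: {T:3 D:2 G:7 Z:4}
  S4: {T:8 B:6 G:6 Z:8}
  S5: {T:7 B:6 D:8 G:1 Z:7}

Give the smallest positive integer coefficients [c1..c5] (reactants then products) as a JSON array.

Coefficients: [6, 2, 4, 3, 2]

T: 6·6+2·7 = 50 | 4·3+3·8+2·7 = 50
B: 6·3+2·6 = 30 | 4·0+3·6+2·6 = 30
D: 6·4+2·0 = 24 | 4·2+3·0+2·8 = 24
G: 6·8+2·0 = 48 | 4·7+3·6+2·1 = 48
Z: 6·8+2·3 = 54 | 4·4+3·8+2·7 = 54
gcd(6,2,4,3,2) = 1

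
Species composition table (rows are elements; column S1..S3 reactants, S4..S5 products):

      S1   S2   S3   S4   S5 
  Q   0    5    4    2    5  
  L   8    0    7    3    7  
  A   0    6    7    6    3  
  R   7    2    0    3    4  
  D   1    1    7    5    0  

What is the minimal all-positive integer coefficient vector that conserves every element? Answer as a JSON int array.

Coefficients: [4, 5, 3, 6, 5]

Q: 4·0+5·5+3·4 = 37 | 6·2+5·5 = 37
L: 4·8+5·0+3·7 = 53 | 6·3+5·7 = 53
A: 4·0+5·6+3·7 = 51 | 6·6+5·3 = 51
R: 4·7+5·2+3·0 = 38 | 6·3+5·4 = 38
D: 4·1+5·1+3·7 = 30 | 6·5+5·0 = 30
gcd(4,5,3,6,5) = 1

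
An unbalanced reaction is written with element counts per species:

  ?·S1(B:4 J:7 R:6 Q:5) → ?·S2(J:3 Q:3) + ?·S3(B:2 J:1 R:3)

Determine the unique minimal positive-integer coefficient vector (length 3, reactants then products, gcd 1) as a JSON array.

B: 3·4 = 12 | 5·0+6·2 = 12
J: 3·7 = 21 | 5·3+6·1 = 21
R: 3·6 = 18 | 5·0+6·3 = 18
Q: 3·5 = 15 | 5·3+6·0 = 15
gcd(3,5,6) = 1

Coefficients: [3, 5, 6]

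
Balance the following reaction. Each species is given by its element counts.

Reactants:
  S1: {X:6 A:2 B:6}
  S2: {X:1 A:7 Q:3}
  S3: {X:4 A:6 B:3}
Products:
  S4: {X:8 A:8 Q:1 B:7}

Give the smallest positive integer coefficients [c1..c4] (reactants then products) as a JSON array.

X: 5·6+2·1+4·4 = 48 | 6·8 = 48
A: 5·2+2·7+4·6 = 48 | 6·8 = 48
Q: 5·0+2·3+4·0 = 6 | 6·1 = 6
B: 5·6+2·0+4·3 = 42 | 6·7 = 42
gcd(5,2,4,6) = 1

Coefficients: [5, 2, 4, 6]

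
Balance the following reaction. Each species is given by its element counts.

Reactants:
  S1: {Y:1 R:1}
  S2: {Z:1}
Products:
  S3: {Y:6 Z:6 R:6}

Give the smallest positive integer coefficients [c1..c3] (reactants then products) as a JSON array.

Y: 6·1+6·0 = 6 | 1·6 = 6
Z: 6·0+6·1 = 6 | 1·6 = 6
R: 6·1+6·0 = 6 | 1·6 = 6
gcd(6,6,1) = 1

Coefficients: [6, 6, 1]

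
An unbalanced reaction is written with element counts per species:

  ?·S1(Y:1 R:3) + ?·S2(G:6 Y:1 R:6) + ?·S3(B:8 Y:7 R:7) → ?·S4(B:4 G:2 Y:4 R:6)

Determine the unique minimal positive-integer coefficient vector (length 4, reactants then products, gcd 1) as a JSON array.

Coefficients: [1, 2, 3, 6]

B: 1·0+2·0+3·8 = 24 | 6·4 = 24
G: 1·0+2·6+3·0 = 12 | 6·2 = 12
Y: 1·1+2·1+3·7 = 24 | 6·4 = 24
R: 1·3+2·6+3·7 = 36 | 6·6 = 36
gcd(1,2,3,6) = 1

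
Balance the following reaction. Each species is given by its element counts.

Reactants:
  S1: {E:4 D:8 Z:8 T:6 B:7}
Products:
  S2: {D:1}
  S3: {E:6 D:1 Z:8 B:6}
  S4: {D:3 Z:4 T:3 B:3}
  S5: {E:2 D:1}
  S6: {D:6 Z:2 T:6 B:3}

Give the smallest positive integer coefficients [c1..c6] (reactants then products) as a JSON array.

E: 6·4 = 24 | 6·0+3·6+4·0+3·2+4·0 = 24
D: 6·8 = 48 | 6·1+3·1+4·3+3·1+4·6 = 48
Z: 6·8 = 48 | 6·0+3·8+4·4+3·0+4·2 = 48
T: 6·6 = 36 | 6·0+3·0+4·3+3·0+4·6 = 36
B: 6·7 = 42 | 6·0+3·6+4·3+3·0+4·3 = 42
gcd(6,6,3,4,3,4) = 1

Coefficients: [6, 6, 3, 4, 3, 4]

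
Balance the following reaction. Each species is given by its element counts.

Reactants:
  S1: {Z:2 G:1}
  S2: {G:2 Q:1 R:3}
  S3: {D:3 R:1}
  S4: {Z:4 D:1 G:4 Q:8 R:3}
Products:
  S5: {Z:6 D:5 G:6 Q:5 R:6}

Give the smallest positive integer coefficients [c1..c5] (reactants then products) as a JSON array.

Coefficients: [4, 2, 3, 1, 2]

Z: 4·2+2·0+3·0+1·4 = 12 | 2·6 = 12
D: 4·0+2·0+3·3+1·1 = 10 | 2·5 = 10
G: 4·1+2·2+3·0+1·4 = 12 | 2·6 = 12
Q: 4·0+2·1+3·0+1·8 = 10 | 2·5 = 10
R: 4·0+2·3+3·1+1·3 = 12 | 2·6 = 12
gcd(4,2,3,1,2) = 1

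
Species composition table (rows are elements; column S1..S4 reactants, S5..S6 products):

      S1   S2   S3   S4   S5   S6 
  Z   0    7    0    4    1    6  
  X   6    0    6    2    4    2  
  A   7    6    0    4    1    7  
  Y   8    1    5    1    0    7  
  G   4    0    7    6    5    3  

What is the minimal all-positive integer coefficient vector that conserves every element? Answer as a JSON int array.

Z: 1·0+3·7+3·0+2·4 = 29 | 5·1+4·6 = 29
X: 1·6+3·0+3·6+2·2 = 28 | 5·4+4·2 = 28
A: 1·7+3·6+3·0+2·4 = 33 | 5·1+4·7 = 33
Y: 1·8+3·1+3·5+2·1 = 28 | 5·0+4·7 = 28
G: 1·4+3·0+3·7+2·6 = 37 | 5·5+4·3 = 37
gcd(1,3,3,2,5,4) = 1

Coefficients: [1, 3, 3, 2, 5, 4]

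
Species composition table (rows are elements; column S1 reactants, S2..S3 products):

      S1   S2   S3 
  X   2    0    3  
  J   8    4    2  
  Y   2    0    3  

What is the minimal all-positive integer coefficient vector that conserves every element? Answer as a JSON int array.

Coefficients: [3, 5, 2]

X: 3·2 = 6 | 5·0+2·3 = 6
J: 3·8 = 24 | 5·4+2·2 = 24
Y: 3·2 = 6 | 5·0+2·3 = 6
gcd(3,5,2) = 1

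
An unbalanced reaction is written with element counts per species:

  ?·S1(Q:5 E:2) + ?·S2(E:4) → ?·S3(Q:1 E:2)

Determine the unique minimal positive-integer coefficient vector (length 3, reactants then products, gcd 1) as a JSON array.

Coefficients: [1, 2, 5]

Q: 1·5+2·0 = 5 | 5·1 = 5
E: 1·2+2·4 = 10 | 5·2 = 10
gcd(1,2,5) = 1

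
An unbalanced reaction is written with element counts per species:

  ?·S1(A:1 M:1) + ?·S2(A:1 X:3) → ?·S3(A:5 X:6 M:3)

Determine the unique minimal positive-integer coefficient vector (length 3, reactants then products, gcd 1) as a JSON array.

Coefficients: [3, 2, 1]

A: 3·1+2·1 = 5 | 1·5 = 5
X: 3·0+2·3 = 6 | 1·6 = 6
M: 3·1+2·0 = 3 | 1·3 = 3
gcd(3,2,1) = 1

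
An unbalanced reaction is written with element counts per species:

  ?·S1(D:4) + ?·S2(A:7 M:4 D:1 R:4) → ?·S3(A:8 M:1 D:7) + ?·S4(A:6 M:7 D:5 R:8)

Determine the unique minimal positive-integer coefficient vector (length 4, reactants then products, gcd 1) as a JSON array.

A: 5·0+4·7 = 28 | 2·8+2·6 = 28
M: 5·0+4·4 = 16 | 2·1+2·7 = 16
D: 5·4+4·1 = 24 | 2·7+2·5 = 24
R: 5·0+4·4 = 16 | 2·0+2·8 = 16
gcd(5,4,2,2) = 1

Coefficients: [5, 4, 2, 2]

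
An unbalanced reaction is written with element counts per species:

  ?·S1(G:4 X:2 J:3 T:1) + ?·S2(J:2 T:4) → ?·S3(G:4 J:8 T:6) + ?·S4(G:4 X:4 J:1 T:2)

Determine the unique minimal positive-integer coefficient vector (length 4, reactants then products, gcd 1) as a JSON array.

Coefficients: [4, 3, 2, 2]

G: 4·4+3·0 = 16 | 2·4+2·4 = 16
X: 4·2+3·0 = 8 | 2·0+2·4 = 8
J: 4·3+3·2 = 18 | 2·8+2·1 = 18
T: 4·1+3·4 = 16 | 2·6+2·2 = 16
gcd(4,3,2,2) = 1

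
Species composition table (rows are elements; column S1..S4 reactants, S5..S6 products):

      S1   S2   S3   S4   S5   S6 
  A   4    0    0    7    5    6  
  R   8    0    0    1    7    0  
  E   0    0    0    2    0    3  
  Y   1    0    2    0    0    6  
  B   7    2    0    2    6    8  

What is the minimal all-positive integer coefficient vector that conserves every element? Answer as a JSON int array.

A: 4·4+6·0+4·0+3·7 = 37 | 5·5+2·6 = 37
R: 4·8+6·0+4·0+3·1 = 35 | 5·7+2·0 = 35
E: 4·0+6·0+4·0+3·2 = 6 | 5·0+2·3 = 6
Y: 4·1+6·0+4·2+3·0 = 12 | 5·0+2·6 = 12
B: 4·7+6·2+4·0+3·2 = 46 | 5·6+2·8 = 46
gcd(4,6,4,3,5,2) = 1

Coefficients: [4, 6, 4, 3, 5, 2]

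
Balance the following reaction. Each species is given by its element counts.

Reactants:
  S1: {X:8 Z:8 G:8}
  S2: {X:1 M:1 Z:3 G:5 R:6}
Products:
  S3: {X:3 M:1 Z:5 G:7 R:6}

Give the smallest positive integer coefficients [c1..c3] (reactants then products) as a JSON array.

Coefficients: [1, 4, 4]

X: 1·8+4·1 = 12 | 4·3 = 12
M: 1·0+4·1 = 4 | 4·1 = 4
Z: 1·8+4·3 = 20 | 4·5 = 20
G: 1·8+4·5 = 28 | 4·7 = 28
R: 1·0+4·6 = 24 | 4·6 = 24
gcd(1,4,4) = 1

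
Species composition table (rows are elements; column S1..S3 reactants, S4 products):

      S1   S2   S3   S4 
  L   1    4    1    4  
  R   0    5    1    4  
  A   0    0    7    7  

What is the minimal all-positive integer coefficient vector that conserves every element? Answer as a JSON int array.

L: 3·1+3·4+5·1 = 20 | 5·4 = 20
R: 3·0+3·5+5·1 = 20 | 5·4 = 20
A: 3·0+3·0+5·7 = 35 | 5·7 = 35
gcd(3,3,5,5) = 1

Coefficients: [3, 3, 5, 5]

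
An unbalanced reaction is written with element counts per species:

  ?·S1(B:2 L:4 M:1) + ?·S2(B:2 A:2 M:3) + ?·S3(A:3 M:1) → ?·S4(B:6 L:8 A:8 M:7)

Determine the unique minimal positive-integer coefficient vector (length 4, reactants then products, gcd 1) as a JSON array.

B: 2·2+1·2+2·0 = 6 | 1·6 = 6
L: 2·4+1·0+2·0 = 8 | 1·8 = 8
A: 2·0+1·2+2·3 = 8 | 1·8 = 8
M: 2·1+1·3+2·1 = 7 | 1·7 = 7
gcd(2,1,2,1) = 1

Coefficients: [2, 1, 2, 1]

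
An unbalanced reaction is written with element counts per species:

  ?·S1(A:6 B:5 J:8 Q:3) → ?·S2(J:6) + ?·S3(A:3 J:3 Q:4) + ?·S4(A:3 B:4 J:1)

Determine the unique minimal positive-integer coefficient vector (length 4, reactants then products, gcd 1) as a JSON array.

A: 4·6 = 24 | 3·0+3·3+5·3 = 24
B: 4·5 = 20 | 3·0+3·0+5·4 = 20
J: 4·8 = 32 | 3·6+3·3+5·1 = 32
Q: 4·3 = 12 | 3·0+3·4+5·0 = 12
gcd(4,3,3,5) = 1

Coefficients: [4, 3, 3, 5]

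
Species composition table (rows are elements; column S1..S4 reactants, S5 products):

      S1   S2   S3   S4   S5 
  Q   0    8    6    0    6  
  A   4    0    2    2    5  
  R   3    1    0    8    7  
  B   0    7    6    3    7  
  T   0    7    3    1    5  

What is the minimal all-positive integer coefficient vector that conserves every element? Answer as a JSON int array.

Q: 5·0+3·8+2·6+3·0 = 36 | 6·6 = 36
A: 5·4+3·0+2·2+3·2 = 30 | 6·5 = 30
R: 5·3+3·1+2·0+3·8 = 42 | 6·7 = 42
B: 5·0+3·7+2·6+3·3 = 42 | 6·7 = 42
T: 5·0+3·7+2·3+3·1 = 30 | 6·5 = 30
gcd(5,3,2,3,6) = 1

Coefficients: [5, 3, 2, 3, 6]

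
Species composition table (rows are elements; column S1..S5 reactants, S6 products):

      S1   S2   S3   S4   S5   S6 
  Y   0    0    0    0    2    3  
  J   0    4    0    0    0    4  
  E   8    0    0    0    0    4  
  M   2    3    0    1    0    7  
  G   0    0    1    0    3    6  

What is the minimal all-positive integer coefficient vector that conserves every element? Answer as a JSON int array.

Y: 1·0+2·0+3·0+6·0+3·2 = 6 | 2·3 = 6
J: 1·0+2·4+3·0+6·0+3·0 = 8 | 2·4 = 8
E: 1·8+2·0+3·0+6·0+3·0 = 8 | 2·4 = 8
M: 1·2+2·3+3·0+6·1+3·0 = 14 | 2·7 = 14
G: 1·0+2·0+3·1+6·0+3·3 = 12 | 2·6 = 12
gcd(1,2,3,6,3,2) = 1

Coefficients: [1, 2, 3, 6, 3, 2]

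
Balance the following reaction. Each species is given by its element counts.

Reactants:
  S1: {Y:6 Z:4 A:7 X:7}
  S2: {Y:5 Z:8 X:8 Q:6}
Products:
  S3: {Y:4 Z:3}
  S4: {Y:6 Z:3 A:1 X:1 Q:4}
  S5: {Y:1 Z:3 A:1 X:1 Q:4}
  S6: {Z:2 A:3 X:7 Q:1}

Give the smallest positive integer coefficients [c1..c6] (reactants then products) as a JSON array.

Coefficients: [3, 3, 5, 2, 1, 6]

Y: 3·6+3·5 = 33 | 5·4+2·6+1·1+6·0 = 33
Z: 3·4+3·8 = 36 | 5·3+2·3+1·3+6·2 = 36
A: 3·7+3·0 = 21 | 5·0+2·1+1·1+6·3 = 21
X: 3·7+3·8 = 45 | 5·0+2·1+1·1+6·7 = 45
Q: 3·0+3·6 = 18 | 5·0+2·4+1·4+6·1 = 18
gcd(3,3,5,2,1,6) = 1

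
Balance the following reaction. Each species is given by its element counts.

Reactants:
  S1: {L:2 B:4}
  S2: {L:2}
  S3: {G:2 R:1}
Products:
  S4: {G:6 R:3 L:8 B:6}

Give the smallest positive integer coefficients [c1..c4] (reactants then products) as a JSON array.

Coefficients: [3, 5, 6, 2]

G: 3·0+5·0+6·2 = 12 | 2·6 = 12
R: 3·0+5·0+6·1 = 6 | 2·3 = 6
L: 3·2+5·2+6·0 = 16 | 2·8 = 16
B: 3·4+5·0+6·0 = 12 | 2·6 = 12
gcd(3,5,6,2) = 1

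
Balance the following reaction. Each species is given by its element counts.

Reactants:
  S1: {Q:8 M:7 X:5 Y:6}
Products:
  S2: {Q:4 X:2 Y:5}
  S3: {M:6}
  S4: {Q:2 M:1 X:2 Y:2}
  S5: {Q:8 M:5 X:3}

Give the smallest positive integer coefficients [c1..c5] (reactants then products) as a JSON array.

Q: 3·8 = 24 | 2·4+2·0+4·2+1·8 = 24
M: 3·7 = 21 | 2·0+2·6+4·1+1·5 = 21
X: 3·5 = 15 | 2·2+2·0+4·2+1·3 = 15
Y: 3·6 = 18 | 2·5+2·0+4·2+1·0 = 18
gcd(3,2,2,4,1) = 1

Coefficients: [3, 2, 2, 4, 1]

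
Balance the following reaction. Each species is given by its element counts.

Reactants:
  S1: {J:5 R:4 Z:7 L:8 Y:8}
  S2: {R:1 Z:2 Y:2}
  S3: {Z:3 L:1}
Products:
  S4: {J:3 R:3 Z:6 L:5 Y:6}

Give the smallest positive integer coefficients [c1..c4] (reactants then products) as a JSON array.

J: 3·5+3·0+1·0 = 15 | 5·3 = 15
R: 3·4+3·1+1·0 = 15 | 5·3 = 15
Z: 3·7+3·2+1·3 = 30 | 5·6 = 30
L: 3·8+3·0+1·1 = 25 | 5·5 = 25
Y: 3·8+3·2+1·0 = 30 | 5·6 = 30
gcd(3,3,1,5) = 1

Coefficients: [3, 3, 1, 5]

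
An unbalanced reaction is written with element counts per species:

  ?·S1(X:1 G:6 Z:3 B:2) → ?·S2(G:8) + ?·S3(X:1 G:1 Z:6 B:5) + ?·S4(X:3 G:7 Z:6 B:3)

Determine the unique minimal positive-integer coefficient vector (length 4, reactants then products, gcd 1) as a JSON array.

Coefficients: [4, 2, 1, 1]

X: 4·1 = 4 | 2·0+1·1+1·3 = 4
G: 4·6 = 24 | 2·8+1·1+1·7 = 24
Z: 4·3 = 12 | 2·0+1·6+1·6 = 12
B: 4·2 = 8 | 2·0+1·5+1·3 = 8
gcd(4,2,1,1) = 1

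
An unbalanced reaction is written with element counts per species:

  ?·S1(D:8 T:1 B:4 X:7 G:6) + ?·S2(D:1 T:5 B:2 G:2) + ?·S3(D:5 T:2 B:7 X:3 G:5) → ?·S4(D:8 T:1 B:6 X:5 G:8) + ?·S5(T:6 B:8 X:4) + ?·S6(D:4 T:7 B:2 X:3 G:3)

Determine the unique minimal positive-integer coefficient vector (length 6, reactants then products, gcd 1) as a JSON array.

D: 5·8+6·1+2·5 = 56 | 5·8+1·0+4·4 = 56
T: 5·1+6·5+2·2 = 39 | 5·1+1·6+4·7 = 39
B: 5·4+6·2+2·7 = 46 | 5·6+1·8+4·2 = 46
X: 5·7+6·0+2·3 = 41 | 5·5+1·4+4·3 = 41
G: 5·6+6·2+2·5 = 52 | 5·8+1·0+4·3 = 52
gcd(5,6,2,5,1,4) = 1

Coefficients: [5, 6, 2, 5, 1, 4]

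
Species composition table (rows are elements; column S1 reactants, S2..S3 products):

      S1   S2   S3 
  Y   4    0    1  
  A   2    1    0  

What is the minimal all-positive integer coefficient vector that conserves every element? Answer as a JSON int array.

Coefficients: [1, 2, 4]

Y: 1·4 = 4 | 2·0+4·1 = 4
A: 1·2 = 2 | 2·1+4·0 = 2
gcd(1,2,4) = 1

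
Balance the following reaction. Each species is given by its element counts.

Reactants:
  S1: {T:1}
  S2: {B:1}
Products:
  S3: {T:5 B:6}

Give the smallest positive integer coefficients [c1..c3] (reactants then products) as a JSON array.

T: 5·1+6·0 = 5 | 1·5 = 5
B: 5·0+6·1 = 6 | 1·6 = 6
gcd(5,6,1) = 1

Coefficients: [5, 6, 1]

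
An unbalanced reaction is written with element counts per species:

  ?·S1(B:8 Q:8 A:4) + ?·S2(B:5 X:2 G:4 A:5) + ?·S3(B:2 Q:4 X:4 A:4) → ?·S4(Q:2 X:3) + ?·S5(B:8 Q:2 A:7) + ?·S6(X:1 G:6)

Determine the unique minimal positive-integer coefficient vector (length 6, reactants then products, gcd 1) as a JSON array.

Coefficients: [2, 6, 1, 4, 6, 4]

B: 2·8+6·5+1·2 = 48 | 4·0+6·8+4·0 = 48
Q: 2·8+6·0+1·4 = 20 | 4·2+6·2+4·0 = 20
X: 2·0+6·2+1·4 = 16 | 4·3+6·0+4·1 = 16
G: 2·0+6·4+1·0 = 24 | 4·0+6·0+4·6 = 24
A: 2·4+6·5+1·4 = 42 | 4·0+6·7+4·0 = 42
gcd(2,6,1,4,6,4) = 1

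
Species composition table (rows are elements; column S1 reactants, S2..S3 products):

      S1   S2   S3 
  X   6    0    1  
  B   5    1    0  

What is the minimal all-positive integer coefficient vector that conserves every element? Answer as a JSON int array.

X: 1·6 = 6 | 5·0+6·1 = 6
B: 1·5 = 5 | 5·1+6·0 = 5
gcd(1,5,6) = 1

Coefficients: [1, 5, 6]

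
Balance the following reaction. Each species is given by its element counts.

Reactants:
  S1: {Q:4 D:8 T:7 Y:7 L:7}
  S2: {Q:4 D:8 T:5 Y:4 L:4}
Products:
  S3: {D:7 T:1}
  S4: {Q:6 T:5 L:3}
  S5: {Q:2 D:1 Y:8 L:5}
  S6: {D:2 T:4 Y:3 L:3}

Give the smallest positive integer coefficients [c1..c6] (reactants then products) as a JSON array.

Q: 5·4+1·4 = 24 | 5·0+3·6+3·2+5·0 = 24
D: 5·8+1·8 = 48 | 5·7+3·0+3·1+5·2 = 48
T: 5·7+1·5 = 40 | 5·1+3·5+3·0+5·4 = 40
Y: 5·7+1·4 = 39 | 5·0+3·0+3·8+5·3 = 39
L: 5·7+1·4 = 39 | 5·0+3·3+3·5+5·3 = 39
gcd(5,1,5,3,3,5) = 1

Coefficients: [5, 1, 5, 3, 3, 5]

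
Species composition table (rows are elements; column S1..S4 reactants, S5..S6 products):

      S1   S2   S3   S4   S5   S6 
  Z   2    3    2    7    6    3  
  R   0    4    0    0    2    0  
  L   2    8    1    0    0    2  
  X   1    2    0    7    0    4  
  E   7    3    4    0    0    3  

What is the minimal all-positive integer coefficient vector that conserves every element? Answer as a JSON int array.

Coefficients: [1, 1, 2, 3, 2, 6]

Z: 1·2+1·3+2·2+3·7 = 30 | 2·6+6·3 = 30
R: 1·0+1·4+2·0+3·0 = 4 | 2·2+6·0 = 4
L: 1·2+1·8+2·1+3·0 = 12 | 2·0+6·2 = 12
X: 1·1+1·2+2·0+3·7 = 24 | 2·0+6·4 = 24
E: 1·7+1·3+2·4+3·0 = 18 | 2·0+6·3 = 18
gcd(1,1,2,3,2,6) = 1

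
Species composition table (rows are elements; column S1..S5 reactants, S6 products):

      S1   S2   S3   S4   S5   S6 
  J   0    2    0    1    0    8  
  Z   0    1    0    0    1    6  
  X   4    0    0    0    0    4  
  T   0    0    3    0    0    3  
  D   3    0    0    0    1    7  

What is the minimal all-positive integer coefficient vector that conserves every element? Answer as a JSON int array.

J: 1·0+2·2+1·0+4·1+4·0 = 8 | 1·8 = 8
Z: 1·0+2·1+1·0+4·0+4·1 = 6 | 1·6 = 6
X: 1·4+2·0+1·0+4·0+4·0 = 4 | 1·4 = 4
T: 1·0+2·0+1·3+4·0+4·0 = 3 | 1·3 = 3
D: 1·3+2·0+1·0+4·0+4·1 = 7 | 1·7 = 7
gcd(1,2,1,4,4,1) = 1

Coefficients: [1, 2, 1, 4, 4, 1]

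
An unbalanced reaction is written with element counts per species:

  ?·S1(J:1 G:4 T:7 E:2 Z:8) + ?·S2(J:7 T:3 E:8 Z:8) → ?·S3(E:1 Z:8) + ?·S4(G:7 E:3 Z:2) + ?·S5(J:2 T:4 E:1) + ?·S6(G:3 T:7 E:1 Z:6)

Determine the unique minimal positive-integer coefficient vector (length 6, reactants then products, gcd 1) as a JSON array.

J: 5·1+1·7 = 12 | 4·0+2·0+6·2+2·0 = 12
G: 5·4+1·0 = 20 | 4·0+2·7+6·0+2·3 = 20
T: 5·7+1·3 = 38 | 4·0+2·0+6·4+2·7 = 38
E: 5·2+1·8 = 18 | 4·1+2·3+6·1+2·1 = 18
Z: 5·8+1·8 = 48 | 4·8+2·2+6·0+2·6 = 48
gcd(5,1,4,2,6,2) = 1

Coefficients: [5, 1, 4, 2, 6, 2]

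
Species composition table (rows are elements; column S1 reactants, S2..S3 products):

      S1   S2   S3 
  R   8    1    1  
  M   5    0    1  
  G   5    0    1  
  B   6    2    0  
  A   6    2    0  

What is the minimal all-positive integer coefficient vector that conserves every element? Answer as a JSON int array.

Coefficients: [1, 3, 5]

R: 1·8 = 8 | 3·1+5·1 = 8
M: 1·5 = 5 | 3·0+5·1 = 5
G: 1·5 = 5 | 3·0+5·1 = 5
B: 1·6 = 6 | 3·2+5·0 = 6
A: 1·6 = 6 | 3·2+5·0 = 6
gcd(1,3,5) = 1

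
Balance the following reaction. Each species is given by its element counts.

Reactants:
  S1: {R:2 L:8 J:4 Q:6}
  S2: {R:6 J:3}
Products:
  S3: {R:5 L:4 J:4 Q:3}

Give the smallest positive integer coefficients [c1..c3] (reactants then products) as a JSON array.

Coefficients: [3, 4, 6]

R: 3·2+4·6 = 30 | 6·5 = 30
L: 3·8+4·0 = 24 | 6·4 = 24
J: 3·4+4·3 = 24 | 6·4 = 24
Q: 3·6+4·0 = 18 | 6·3 = 18
gcd(3,4,6) = 1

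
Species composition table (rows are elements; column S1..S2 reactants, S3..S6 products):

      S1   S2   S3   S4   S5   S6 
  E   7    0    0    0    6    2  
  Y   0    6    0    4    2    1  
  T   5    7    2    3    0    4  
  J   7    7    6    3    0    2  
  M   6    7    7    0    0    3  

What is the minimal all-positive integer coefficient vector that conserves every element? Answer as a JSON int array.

E: 2·7+3·0 = 14 | 3·0+3·0+1·6+4·2 = 14
Y: 2·0+3·6 = 18 | 3·0+3·4+1·2+4·1 = 18
T: 2·5+3·7 = 31 | 3·2+3·3+1·0+4·4 = 31
J: 2·7+3·7 = 35 | 3·6+3·3+1·0+4·2 = 35
M: 2·6+3·7 = 33 | 3·7+3·0+1·0+4·3 = 33
gcd(2,3,3,3,1,4) = 1

Coefficients: [2, 3, 3, 3, 1, 4]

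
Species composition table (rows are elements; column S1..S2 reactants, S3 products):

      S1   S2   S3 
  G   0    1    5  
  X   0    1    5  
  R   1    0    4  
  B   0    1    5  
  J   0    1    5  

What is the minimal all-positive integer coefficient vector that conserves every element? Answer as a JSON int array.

Coefficients: [4, 5, 1]

G: 4·0+5·1 = 5 | 1·5 = 5
X: 4·0+5·1 = 5 | 1·5 = 5
R: 4·1+5·0 = 4 | 1·4 = 4
B: 4·0+5·1 = 5 | 1·5 = 5
J: 4·0+5·1 = 5 | 1·5 = 5
gcd(4,5,1) = 1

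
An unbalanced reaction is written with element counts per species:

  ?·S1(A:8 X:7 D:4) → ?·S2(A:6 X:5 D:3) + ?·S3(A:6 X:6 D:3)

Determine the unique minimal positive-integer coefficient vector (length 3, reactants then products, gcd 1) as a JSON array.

Coefficients: [3, 3, 1]

A: 3·8 = 24 | 3·6+1·6 = 24
X: 3·7 = 21 | 3·5+1·6 = 21
D: 3·4 = 12 | 3·3+1·3 = 12
gcd(3,3,1) = 1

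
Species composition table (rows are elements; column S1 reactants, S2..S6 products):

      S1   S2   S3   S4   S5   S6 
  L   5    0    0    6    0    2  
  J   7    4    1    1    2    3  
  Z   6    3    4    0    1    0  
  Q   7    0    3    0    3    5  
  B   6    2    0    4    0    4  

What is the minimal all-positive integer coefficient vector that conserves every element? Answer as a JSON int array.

Coefficients: [6, 4, 5, 4, 4, 3]

L: 6·5 = 30 | 4·0+5·0+4·6+4·0+3·2 = 30
J: 6·7 = 42 | 4·4+5·1+4·1+4·2+3·3 = 42
Z: 6·6 = 36 | 4·3+5·4+4·0+4·1+3·0 = 36
Q: 6·7 = 42 | 4·0+5·3+4·0+4·3+3·5 = 42
B: 6·6 = 36 | 4·2+5·0+4·4+4·0+3·4 = 36
gcd(6,4,5,4,4,3) = 1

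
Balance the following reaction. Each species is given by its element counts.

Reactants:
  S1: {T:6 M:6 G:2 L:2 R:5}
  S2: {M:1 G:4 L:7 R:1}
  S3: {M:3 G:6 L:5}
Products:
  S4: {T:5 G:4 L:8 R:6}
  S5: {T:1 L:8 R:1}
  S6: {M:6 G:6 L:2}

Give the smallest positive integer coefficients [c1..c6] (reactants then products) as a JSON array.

T: 3·6+6·0+2·0 = 18 | 3·5+3·1+5·0 = 18
M: 3·6+6·1+2·3 = 30 | 3·0+3·0+5·6 = 30
G: 3·2+6·4+2·6 = 42 | 3·4+3·0+5·6 = 42
L: 3·2+6·7+2·5 = 58 | 3·8+3·8+5·2 = 58
R: 3·5+6·1+2·0 = 21 | 3·6+3·1+5·0 = 21
gcd(3,6,2,3,3,5) = 1

Coefficients: [3, 6, 2, 3, 3, 5]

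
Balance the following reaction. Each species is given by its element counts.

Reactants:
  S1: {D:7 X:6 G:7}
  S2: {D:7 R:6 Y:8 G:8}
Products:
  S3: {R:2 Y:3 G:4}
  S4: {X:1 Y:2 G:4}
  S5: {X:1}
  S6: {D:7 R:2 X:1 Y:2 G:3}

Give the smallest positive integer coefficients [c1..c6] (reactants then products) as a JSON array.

Coefficients: [2, 4, 6, 1, 5, 6]

D: 2·7+4·7 = 42 | 6·0+1·0+5·0+6·7 = 42
R: 2·0+4·6 = 24 | 6·2+1·0+5·0+6·2 = 24
X: 2·6+4·0 = 12 | 6·0+1·1+5·1+6·1 = 12
Y: 2·0+4·8 = 32 | 6·3+1·2+5·0+6·2 = 32
G: 2·7+4·8 = 46 | 6·4+1·4+5·0+6·3 = 46
gcd(2,4,6,1,5,6) = 1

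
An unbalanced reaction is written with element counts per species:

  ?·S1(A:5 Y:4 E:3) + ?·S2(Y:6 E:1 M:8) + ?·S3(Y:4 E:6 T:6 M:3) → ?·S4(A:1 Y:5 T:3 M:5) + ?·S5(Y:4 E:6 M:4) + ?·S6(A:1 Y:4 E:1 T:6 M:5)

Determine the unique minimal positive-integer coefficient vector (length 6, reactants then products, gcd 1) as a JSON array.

Coefficients: [1, 4, 3, 4, 4, 1]

A: 1·5+4·0+3·0 = 5 | 4·1+4·0+1·1 = 5
Y: 1·4+4·6+3·4 = 40 | 4·5+4·4+1·4 = 40
E: 1·3+4·1+3·6 = 25 | 4·0+4·6+1·1 = 25
T: 1·0+4·0+3·6 = 18 | 4·3+4·0+1·6 = 18
M: 1·0+4·8+3·3 = 41 | 4·5+4·4+1·5 = 41
gcd(1,4,3,4,4,1) = 1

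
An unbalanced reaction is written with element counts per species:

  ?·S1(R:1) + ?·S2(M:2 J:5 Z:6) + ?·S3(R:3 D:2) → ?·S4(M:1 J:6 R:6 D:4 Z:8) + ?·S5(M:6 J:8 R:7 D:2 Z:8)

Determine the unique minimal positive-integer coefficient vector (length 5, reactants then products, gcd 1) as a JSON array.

Coefficients: [4, 4, 5, 2, 1]

M: 4·0+4·2+5·0 = 8 | 2·1+1·6 = 8
J: 4·0+4·5+5·0 = 20 | 2·6+1·8 = 20
R: 4·1+4·0+5·3 = 19 | 2·6+1·7 = 19
D: 4·0+4·0+5·2 = 10 | 2·4+1·2 = 10
Z: 4·0+4·6+5·0 = 24 | 2·8+1·8 = 24
gcd(4,4,5,2,1) = 1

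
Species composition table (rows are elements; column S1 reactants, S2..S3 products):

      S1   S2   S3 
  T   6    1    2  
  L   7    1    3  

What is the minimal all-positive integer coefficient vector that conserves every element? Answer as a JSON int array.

T: 1·6 = 6 | 4·1+1·2 = 6
L: 1·7 = 7 | 4·1+1·3 = 7
gcd(1,4,1) = 1

Coefficients: [1, 4, 1]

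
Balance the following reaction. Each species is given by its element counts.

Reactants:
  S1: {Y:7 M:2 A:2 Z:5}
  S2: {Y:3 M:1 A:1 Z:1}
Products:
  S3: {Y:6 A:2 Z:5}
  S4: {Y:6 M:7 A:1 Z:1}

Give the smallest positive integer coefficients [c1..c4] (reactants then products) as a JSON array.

Coefficients: [3, 1, 3, 1]

Y: 3·7+1·3 = 24 | 3·6+1·6 = 24
M: 3·2+1·1 = 7 | 3·0+1·7 = 7
A: 3·2+1·1 = 7 | 3·2+1·1 = 7
Z: 3·5+1·1 = 16 | 3·5+1·1 = 16
gcd(3,1,3,1) = 1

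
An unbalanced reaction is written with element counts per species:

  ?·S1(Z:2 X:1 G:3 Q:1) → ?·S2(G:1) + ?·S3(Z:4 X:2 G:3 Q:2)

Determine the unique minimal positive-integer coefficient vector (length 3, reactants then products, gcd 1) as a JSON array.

Z: 2·2 = 4 | 3·0+1·4 = 4
X: 2·1 = 2 | 3·0+1·2 = 2
G: 2·3 = 6 | 3·1+1·3 = 6
Q: 2·1 = 2 | 3·0+1·2 = 2
gcd(2,3,1) = 1

Coefficients: [2, 3, 1]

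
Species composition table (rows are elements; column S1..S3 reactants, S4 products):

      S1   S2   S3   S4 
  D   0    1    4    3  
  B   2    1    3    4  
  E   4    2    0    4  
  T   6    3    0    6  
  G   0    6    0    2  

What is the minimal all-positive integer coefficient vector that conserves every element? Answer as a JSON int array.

Coefficients: [5, 2, 4, 6]

D: 5·0+2·1+4·4 = 18 | 6·3 = 18
B: 5·2+2·1+4·3 = 24 | 6·4 = 24
E: 5·4+2·2+4·0 = 24 | 6·4 = 24
T: 5·6+2·3+4·0 = 36 | 6·6 = 36
G: 5·0+2·6+4·0 = 12 | 6·2 = 12
gcd(5,2,4,6) = 1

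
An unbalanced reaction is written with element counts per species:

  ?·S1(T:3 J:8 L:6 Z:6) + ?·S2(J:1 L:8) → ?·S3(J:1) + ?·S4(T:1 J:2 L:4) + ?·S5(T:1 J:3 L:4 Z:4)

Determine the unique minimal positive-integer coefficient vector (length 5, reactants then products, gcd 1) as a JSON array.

Coefficients: [4, 3, 5, 6, 6]

T: 4·3+3·0 = 12 | 5·0+6·1+6·1 = 12
J: 4·8+3·1 = 35 | 5·1+6·2+6·3 = 35
L: 4·6+3·8 = 48 | 5·0+6·4+6·4 = 48
Z: 4·6+3·0 = 24 | 5·0+6·0+6·4 = 24
gcd(4,3,5,6,6) = 1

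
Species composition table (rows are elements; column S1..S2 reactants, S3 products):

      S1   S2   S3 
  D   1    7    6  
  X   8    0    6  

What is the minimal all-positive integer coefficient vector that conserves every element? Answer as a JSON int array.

D: 3·1+3·7 = 24 | 4·6 = 24
X: 3·8+3·0 = 24 | 4·6 = 24
gcd(3,3,4) = 1

Coefficients: [3, 3, 4]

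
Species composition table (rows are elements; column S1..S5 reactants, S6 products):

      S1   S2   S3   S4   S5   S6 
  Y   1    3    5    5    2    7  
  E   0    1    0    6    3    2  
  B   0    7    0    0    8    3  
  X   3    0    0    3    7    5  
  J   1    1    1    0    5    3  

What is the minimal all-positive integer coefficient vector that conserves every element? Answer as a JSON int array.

Coefficients: [5, 1, 4, 1, 1, 5]

Y: 5·1+1·3+4·5+1·5+1·2 = 35 | 5·7 = 35
E: 5·0+1·1+4·0+1·6+1·3 = 10 | 5·2 = 10
B: 5·0+1·7+4·0+1·0+1·8 = 15 | 5·3 = 15
X: 5·3+1·0+4·0+1·3+1·7 = 25 | 5·5 = 25
J: 5·1+1·1+4·1+1·0+1·5 = 15 | 5·3 = 15
gcd(5,1,4,1,1,5) = 1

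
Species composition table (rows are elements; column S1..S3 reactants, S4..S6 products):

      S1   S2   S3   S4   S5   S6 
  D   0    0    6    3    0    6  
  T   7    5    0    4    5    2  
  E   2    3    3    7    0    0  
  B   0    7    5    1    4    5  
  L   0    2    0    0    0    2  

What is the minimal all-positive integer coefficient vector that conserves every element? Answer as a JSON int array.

Coefficients: [5, 2, 4, 4, 5, 2]

D: 5·0+2·0+4·6 = 24 | 4·3+5·0+2·6 = 24
T: 5·7+2·5+4·0 = 45 | 4·4+5·5+2·2 = 45
E: 5·2+2·3+4·3 = 28 | 4·7+5·0+2·0 = 28
B: 5·0+2·7+4·5 = 34 | 4·1+5·4+2·5 = 34
L: 5·0+2·2+4·0 = 4 | 4·0+5·0+2·2 = 4
gcd(5,2,4,4,5,2) = 1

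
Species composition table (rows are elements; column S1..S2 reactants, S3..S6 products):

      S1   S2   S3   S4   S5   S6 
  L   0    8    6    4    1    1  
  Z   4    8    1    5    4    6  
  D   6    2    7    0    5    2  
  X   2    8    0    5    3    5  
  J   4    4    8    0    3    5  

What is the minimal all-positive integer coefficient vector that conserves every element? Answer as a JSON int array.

L: 3·0+5·8 = 40 | 2·6+6·4+2·1+2·1 = 40
Z: 3·4+5·8 = 52 | 2·1+6·5+2·4+2·6 = 52
D: 3·6+5·2 = 28 | 2·7+6·0+2·5+2·2 = 28
X: 3·2+5·8 = 46 | 2·0+6·5+2·3+2·5 = 46
J: 3·4+5·4 = 32 | 2·8+6·0+2·3+2·5 = 32
gcd(3,5,2,6,2,2) = 1

Coefficients: [3, 5, 2, 6, 2, 2]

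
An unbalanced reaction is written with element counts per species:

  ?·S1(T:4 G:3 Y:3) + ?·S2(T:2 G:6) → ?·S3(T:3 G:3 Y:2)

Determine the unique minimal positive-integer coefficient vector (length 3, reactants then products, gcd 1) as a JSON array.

T: 4·4+1·2 = 18 | 6·3 = 18
G: 4·3+1·6 = 18 | 6·3 = 18
Y: 4·3+1·0 = 12 | 6·2 = 12
gcd(4,1,6) = 1

Coefficients: [4, 1, 6]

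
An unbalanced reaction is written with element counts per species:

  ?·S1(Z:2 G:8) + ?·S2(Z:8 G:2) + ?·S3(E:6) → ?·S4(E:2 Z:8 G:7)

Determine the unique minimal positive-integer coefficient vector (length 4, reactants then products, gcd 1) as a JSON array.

E: 4·0+5·0+2·6 = 12 | 6·2 = 12
Z: 4·2+5·8+2·0 = 48 | 6·8 = 48
G: 4·8+5·2+2·0 = 42 | 6·7 = 42
gcd(4,5,2,6) = 1

Coefficients: [4, 5, 2, 6]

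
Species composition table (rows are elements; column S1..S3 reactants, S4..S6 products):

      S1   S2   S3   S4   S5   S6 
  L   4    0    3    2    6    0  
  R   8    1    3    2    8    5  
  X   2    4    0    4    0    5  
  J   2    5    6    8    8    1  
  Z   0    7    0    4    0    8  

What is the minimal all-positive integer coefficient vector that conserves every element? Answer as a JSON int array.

L: 3·4+4·0+4·3 = 24 | 3·2+3·6+2·0 = 24
R: 3·8+4·1+4·3 = 40 | 3·2+3·8+2·5 = 40
X: 3·2+4·4+4·0 = 22 | 3·4+3·0+2·5 = 22
J: 3·2+4·5+4·6 = 50 | 3·8+3·8+2·1 = 50
Z: 3·0+4·7+4·0 = 28 | 3·4+3·0+2·8 = 28
gcd(3,4,4,3,3,2) = 1

Coefficients: [3, 4, 4, 3, 3, 2]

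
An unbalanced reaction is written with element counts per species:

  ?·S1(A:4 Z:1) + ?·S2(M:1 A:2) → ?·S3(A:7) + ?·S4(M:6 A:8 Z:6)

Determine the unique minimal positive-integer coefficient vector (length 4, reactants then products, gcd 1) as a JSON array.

M: 6·0+6·1 = 6 | 4·0+1·6 = 6
A: 6·4+6·2 = 36 | 4·7+1·8 = 36
Z: 6·1+6·0 = 6 | 4·0+1·6 = 6
gcd(6,6,4,1) = 1

Coefficients: [6, 6, 4, 1]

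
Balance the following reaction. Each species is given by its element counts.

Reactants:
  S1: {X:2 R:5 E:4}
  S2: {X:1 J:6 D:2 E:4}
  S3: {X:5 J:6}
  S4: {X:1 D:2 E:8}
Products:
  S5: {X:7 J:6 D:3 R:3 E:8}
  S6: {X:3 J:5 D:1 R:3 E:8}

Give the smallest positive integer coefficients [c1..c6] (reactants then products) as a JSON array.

Coefficients: [6, 4, 5, 5, 4, 6]

X: 6·2+4·1+5·5+5·1 = 46 | 4·7+6·3 = 46
J: 6·0+4·6+5·6+5·0 = 54 | 4·6+6·5 = 54
D: 6·0+4·2+5·0+5·2 = 18 | 4·3+6·1 = 18
R: 6·5+4·0+5·0+5·0 = 30 | 4·3+6·3 = 30
E: 6·4+4·4+5·0+5·8 = 80 | 4·8+6·8 = 80
gcd(6,4,5,5,4,6) = 1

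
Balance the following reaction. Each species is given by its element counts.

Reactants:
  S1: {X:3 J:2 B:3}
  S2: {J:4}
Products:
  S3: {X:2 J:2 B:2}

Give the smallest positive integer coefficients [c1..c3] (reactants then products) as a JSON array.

Coefficients: [4, 1, 6]

X: 4·3+1·0 = 12 | 6·2 = 12
J: 4·2+1·4 = 12 | 6·2 = 12
B: 4·3+1·0 = 12 | 6·2 = 12
gcd(4,1,6) = 1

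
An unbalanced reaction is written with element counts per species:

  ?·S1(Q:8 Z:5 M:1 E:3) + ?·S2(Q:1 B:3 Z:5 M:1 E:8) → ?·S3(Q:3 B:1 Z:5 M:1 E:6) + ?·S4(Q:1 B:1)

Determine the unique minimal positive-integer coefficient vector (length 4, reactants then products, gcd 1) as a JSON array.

Coefficients: [2, 3, 5, 4]

Q: 2·8+3·1 = 19 | 5·3+4·1 = 19
B: 2·0+3·3 = 9 | 5·1+4·1 = 9
Z: 2·5+3·5 = 25 | 5·5+4·0 = 25
M: 2·1+3·1 = 5 | 5·1+4·0 = 5
E: 2·3+3·8 = 30 | 5·6+4·0 = 30
gcd(2,3,5,4) = 1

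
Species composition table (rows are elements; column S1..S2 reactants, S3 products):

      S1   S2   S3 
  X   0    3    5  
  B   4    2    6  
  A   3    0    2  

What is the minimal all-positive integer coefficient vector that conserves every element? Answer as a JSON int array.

X: 2·0+5·3 = 15 | 3·5 = 15
B: 2·4+5·2 = 18 | 3·6 = 18
A: 2·3+5·0 = 6 | 3·2 = 6
gcd(2,5,3) = 1

Coefficients: [2, 5, 3]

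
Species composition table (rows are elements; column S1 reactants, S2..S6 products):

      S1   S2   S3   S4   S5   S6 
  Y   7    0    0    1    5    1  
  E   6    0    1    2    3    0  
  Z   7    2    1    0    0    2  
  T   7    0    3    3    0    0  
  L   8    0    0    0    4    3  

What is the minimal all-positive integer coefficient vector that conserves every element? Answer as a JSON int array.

Coefficients: [3, 4, 5, 2, 3, 4]

Y: 3·7 = 21 | 4·0+5·0+2·1+3·5+4·1 = 21
E: 3·6 = 18 | 4·0+5·1+2·2+3·3+4·0 = 18
Z: 3·7 = 21 | 4·2+5·1+2·0+3·0+4·2 = 21
T: 3·7 = 21 | 4·0+5·3+2·3+3·0+4·0 = 21
L: 3·8 = 24 | 4·0+5·0+2·0+3·4+4·3 = 24
gcd(3,4,5,2,3,4) = 1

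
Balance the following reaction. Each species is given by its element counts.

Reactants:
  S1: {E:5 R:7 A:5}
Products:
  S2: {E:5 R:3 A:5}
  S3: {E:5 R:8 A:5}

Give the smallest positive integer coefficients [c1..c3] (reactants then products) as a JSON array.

Coefficients: [5, 1, 4]

E: 5·5 = 25 | 1·5+4·5 = 25
R: 5·7 = 35 | 1·3+4·8 = 35
A: 5·5 = 25 | 1·5+4·5 = 25
gcd(5,1,4) = 1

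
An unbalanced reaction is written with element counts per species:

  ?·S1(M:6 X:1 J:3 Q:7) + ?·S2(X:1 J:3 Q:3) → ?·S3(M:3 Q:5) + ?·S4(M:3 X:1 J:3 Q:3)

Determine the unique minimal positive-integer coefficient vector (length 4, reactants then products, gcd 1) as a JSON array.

M: 5·6+1·0 = 30 | 4·3+6·3 = 30
X: 5·1+1·1 = 6 | 4·0+6·1 = 6
J: 5·3+1·3 = 18 | 4·0+6·3 = 18
Q: 5·7+1·3 = 38 | 4·5+6·3 = 38
gcd(5,1,4,6) = 1

Coefficients: [5, 1, 4, 6]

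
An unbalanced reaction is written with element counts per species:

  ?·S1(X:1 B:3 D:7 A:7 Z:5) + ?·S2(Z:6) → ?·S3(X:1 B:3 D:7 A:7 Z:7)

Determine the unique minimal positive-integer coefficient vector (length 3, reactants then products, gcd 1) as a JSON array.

X: 3·1+1·0 = 3 | 3·1 = 3
B: 3·3+1·0 = 9 | 3·3 = 9
D: 3·7+1·0 = 21 | 3·7 = 21
A: 3·7+1·0 = 21 | 3·7 = 21
Z: 3·5+1·6 = 21 | 3·7 = 21
gcd(3,1,3) = 1

Coefficients: [3, 1, 3]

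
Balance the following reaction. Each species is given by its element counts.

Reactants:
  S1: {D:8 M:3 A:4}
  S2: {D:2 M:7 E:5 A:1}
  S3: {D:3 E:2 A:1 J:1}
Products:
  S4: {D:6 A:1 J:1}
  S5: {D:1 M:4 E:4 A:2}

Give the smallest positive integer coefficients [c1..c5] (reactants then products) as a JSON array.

Coefficients: [2, 2, 5, 5, 5]

D: 2·8+2·2+5·3 = 35 | 5·6+5·1 = 35
M: 2·3+2·7+5·0 = 20 | 5·0+5·4 = 20
E: 2·0+2·5+5·2 = 20 | 5·0+5·4 = 20
A: 2·4+2·1+5·1 = 15 | 5·1+5·2 = 15
J: 2·0+2·0+5·1 = 5 | 5·1+5·0 = 5
gcd(2,2,5,5,5) = 1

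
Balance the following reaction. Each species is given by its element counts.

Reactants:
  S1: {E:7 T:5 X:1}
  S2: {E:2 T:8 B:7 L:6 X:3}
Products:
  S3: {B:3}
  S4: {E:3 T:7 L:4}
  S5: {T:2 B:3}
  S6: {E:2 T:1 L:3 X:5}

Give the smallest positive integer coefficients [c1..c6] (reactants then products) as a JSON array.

Coefficients: [1, 3, 4, 3, 3, 2]

E: 1·7+3·2 = 13 | 4·0+3·3+3·0+2·2 = 13
T: 1·5+3·8 = 29 | 4·0+3·7+3·2+2·1 = 29
B: 1·0+3·7 = 21 | 4·3+3·0+3·3+2·0 = 21
L: 1·0+3·6 = 18 | 4·0+3·4+3·0+2·3 = 18
X: 1·1+3·3 = 10 | 4·0+3·0+3·0+2·5 = 10
gcd(1,3,4,3,3,2) = 1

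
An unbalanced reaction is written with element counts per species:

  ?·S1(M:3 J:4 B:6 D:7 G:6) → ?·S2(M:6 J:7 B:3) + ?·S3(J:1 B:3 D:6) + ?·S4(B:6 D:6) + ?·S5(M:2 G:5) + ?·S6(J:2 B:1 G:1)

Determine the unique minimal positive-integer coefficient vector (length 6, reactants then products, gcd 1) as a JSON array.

M: 6·3 = 18 | 1·6+5·0+2·0+6·2+6·0 = 18
J: 6·4 = 24 | 1·7+5·1+2·0+6·0+6·2 = 24
B: 6·6 = 36 | 1·3+5·3+2·6+6·0+6·1 = 36
D: 6·7 = 42 | 1·0+5·6+2·6+6·0+6·0 = 42
G: 6·6 = 36 | 1·0+5·0+2·0+6·5+6·1 = 36
gcd(6,1,5,2,6,6) = 1

Coefficients: [6, 1, 5, 2, 6, 6]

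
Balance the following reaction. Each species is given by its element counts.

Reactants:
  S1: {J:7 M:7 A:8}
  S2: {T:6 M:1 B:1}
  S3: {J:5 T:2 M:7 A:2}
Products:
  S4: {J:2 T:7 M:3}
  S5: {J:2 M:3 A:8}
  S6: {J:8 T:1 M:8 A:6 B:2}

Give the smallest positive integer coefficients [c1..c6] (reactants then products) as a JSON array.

J: 5·7+6·0+1·5 = 40 | 5·2+3·2+3·8 = 40
T: 5·0+6·6+1·2 = 38 | 5·7+3·0+3·1 = 38
M: 5·7+6·1+1·7 = 48 | 5·3+3·3+3·8 = 48
A: 5·8+6·0+1·2 = 42 | 5·0+3·8+3·6 = 42
B: 5·0+6·1+1·0 = 6 | 5·0+3·0+3·2 = 6
gcd(5,6,1,5,3,3) = 1

Coefficients: [5, 6, 1, 5, 3, 3]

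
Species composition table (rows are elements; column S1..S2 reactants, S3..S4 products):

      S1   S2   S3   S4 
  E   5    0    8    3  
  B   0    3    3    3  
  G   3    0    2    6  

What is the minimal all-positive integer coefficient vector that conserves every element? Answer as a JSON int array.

Coefficients: [6, 5, 3, 2]

E: 6·5+5·0 = 30 | 3·8+2·3 = 30
B: 6·0+5·3 = 15 | 3·3+2·3 = 15
G: 6·3+5·0 = 18 | 3·2+2·6 = 18
gcd(6,5,3,2) = 1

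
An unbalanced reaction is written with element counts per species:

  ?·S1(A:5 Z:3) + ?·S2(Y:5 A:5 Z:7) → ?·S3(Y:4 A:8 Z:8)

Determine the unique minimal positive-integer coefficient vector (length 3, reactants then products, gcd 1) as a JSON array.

Coefficients: [4, 4, 5]

Y: 4·0+4·5 = 20 | 5·4 = 20
A: 4·5+4·5 = 40 | 5·8 = 40
Z: 4·3+4·7 = 40 | 5·8 = 40
gcd(4,4,5) = 1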